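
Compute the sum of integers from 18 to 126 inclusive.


Σₖ₌18^126 k = Σₖ₌₁^126 k − Σₖ₌₁^17 k
= 126·127/2 − 17·18/2
= 8001 − 153 = 7848

Σk = 7848


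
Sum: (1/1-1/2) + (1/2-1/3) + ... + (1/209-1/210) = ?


Telescoping: adjacent terms cancel.
= 1/1 - 1/210
= 1 - 1/210 = 209/210

Sum = 209/210


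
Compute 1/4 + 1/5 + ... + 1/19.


Σₖ₌4^19 1/k = 1/4 + 1/5 + 1/6 + ... + 1/19
= 133033679/77597520
≈ 1.7144

Sum = 133033679/77597520 ≈ 1.7144


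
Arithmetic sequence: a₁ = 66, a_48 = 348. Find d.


d = (aₙ - a₁)/(n-1)
= (348 - 66)/(48-1)
= 282/47 = 6

d = 6


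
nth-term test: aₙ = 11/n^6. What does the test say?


lim(n→∞) 11/n^6 = 0
lim aₙ = 0 → nth-term test is INCONCLUSIVE
(Need other tests; this is actually a convergent p-series with p=6 > 1)

Inconclusive (lim aₙ = 0; need another test)


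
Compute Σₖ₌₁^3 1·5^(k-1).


Sₙ = 1×(5^3 - 1)/(5 - 1)
= 1×(125 - 1)/4
= 1×124/4
= 31

S_3 = 31


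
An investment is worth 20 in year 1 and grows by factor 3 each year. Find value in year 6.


aₙ = a₁·r^(n-1)
= 20×3^5
= 20×243
= 4860

a_6 = 4860


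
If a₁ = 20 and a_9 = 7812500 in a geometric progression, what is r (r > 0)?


r^(n-1) = aₙ/a₁
r^8 = 7812500/20 = 390625
r = 390625^(1/8)
= ±5; taking r > 0 gives r = 5

r = 5


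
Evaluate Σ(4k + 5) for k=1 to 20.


Σ(4k+5) = 4·Σk + 5·n
= 4·210 + 5·20
= 840 + 100 = 940

Σ = 940


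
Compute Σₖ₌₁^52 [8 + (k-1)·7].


aₙ = 8 + (52-1)×7 = 365
Sₙ = n(a₁+aₙ)/2 = 52×(8+365)/2
= 52×373/2 = 9698

S_52 = 9698


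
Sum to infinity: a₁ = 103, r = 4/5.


S∞ = a₁/(1-r) = 103/(1 - 4/5)
= 103/(1/5)
= 515

S∞ = 515


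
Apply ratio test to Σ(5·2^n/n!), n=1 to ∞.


aₙ = 5·2^n/n!
a_{n+1}/aₙ = 2^(n+1)/(n+1)! × n!/2^n  (constant 5 cancels)
= 2/(n+1)
L = lim(n→∞) 2/(n+1) = 0
L < 1 → series CONVERGES

Converges (ratio test: L = 0 < 1)


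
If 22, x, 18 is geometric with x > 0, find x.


GM = √(22×18) = √396 = 19.8997

GM = 19.8997


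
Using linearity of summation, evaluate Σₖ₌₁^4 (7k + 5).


Σ(7k+5) = 7·Σk + 5·n
= 7·10 + 5·4
= 70 + 20 = 90

Σ = 90


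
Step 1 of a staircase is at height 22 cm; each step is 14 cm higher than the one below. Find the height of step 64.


aₙ = a₁ + (n-1)d
= 22 + (64-1)×14
= 22 + 882
= 904

a_64 = 904


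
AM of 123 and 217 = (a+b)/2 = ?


AM = (123 + 217)/2 = 340/2 = 170

AM = 170


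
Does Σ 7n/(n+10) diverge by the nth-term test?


lim(n→∞) 7n/(n+10) = 7/1 = 7  (divide numerator and denominator by n)
lim aₙ = 7 ≠ 0 → series DIVERGES

Diverges (lim aₙ = 7 ≠ 0)


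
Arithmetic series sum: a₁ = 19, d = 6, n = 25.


aₙ = 19 + (25-1)×6 = 163
Sₙ = n(a₁+aₙ)/2 = 25×(19+163)/2
= 25×182/2 = 2275

S_25 = 2275


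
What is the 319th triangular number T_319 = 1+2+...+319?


n(n+1)/2 = 319×320/2 = 102080/2 = 51040

Σk = 51040


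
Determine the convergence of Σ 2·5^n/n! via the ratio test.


aₙ = 2·5^n/n!
a_{n+1}/aₙ = 5^(n+1)/(n+1)! × n!/5^n  (constant 2 cancels)
= 5/(n+1)
L = lim(n→∞) 5/(n+1) = 0
L < 1 → series CONVERGES

Converges (ratio test: L = 0 < 1)


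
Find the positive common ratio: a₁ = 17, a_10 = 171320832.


r^(n-1) = aₙ/a₁
r^9 = 171320832/17 = 10077696
r = 10077696^(1/9)
= 6

r = 6


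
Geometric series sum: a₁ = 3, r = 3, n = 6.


Sₙ = 3×(3^6 - 1)/(3 - 1)
= 3×(729 - 1)/2
= 3×728/2
= 1092

S_6 = 1092


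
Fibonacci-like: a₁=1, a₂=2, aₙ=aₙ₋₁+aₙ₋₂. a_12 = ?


Computing iteratively: 1, 2, 3, 5, 8, 13, 21, 34, 55, 89, 144, 233
a_12 = 233

a_12 = 233


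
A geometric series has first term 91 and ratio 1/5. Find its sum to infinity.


S∞ = a₁/(1-r) = 91/(1 - 1/5)
= 91/(4/5)
= 455/4

S∞ = 455/4


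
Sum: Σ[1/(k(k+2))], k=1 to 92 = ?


1/(k(k+2)) = (1/2)·(1/k - 1/(k+2)) (partial fractions)
Telescoping: Σ = (1/2)·(1 + 1/2 - 1/93 - 1/94) = 6463/8742

Sum = 6463/8742


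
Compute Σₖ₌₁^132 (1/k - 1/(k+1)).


Telescoping: adjacent terms cancel.
= 1/1 - 1/133
= 1 - 1/133 = 132/133

Sum = 132/133


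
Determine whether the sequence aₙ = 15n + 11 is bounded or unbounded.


aₙ = 15n + 11 → as n→∞, aₙ→∞
No finite upper bound exists
The sequence is UNBOUNDED

Unbounded (aₙ → ∞ as n → ∞)


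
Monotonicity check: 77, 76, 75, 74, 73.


Differences: -1, -1, -1, -1
All differences < 0 → strictly DECREASING

Monotonically decreasing


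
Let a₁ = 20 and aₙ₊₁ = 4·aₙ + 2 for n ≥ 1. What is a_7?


Computing step by step:
a_1 = 20
a_2 = 82
a_3 = 330
a_4 = 1322
a_5 = 5290
a_6 = 21162
a_7 = 84650


a_7 = 84650


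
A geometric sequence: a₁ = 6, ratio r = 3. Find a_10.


aₙ = a₁·r^(n-1)
= 6×3^9
= 6×19683
= 118098

a_10 = 118098


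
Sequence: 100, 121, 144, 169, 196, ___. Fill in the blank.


Pattern: perfect squares: n²
Terms: 100, 121, 144, 169, 196
Next term = 225

Next term = 225


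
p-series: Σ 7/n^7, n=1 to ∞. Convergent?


p-series test: Σ c/n^p converges if p > 1, diverges if p ≤ 1 (constant c > 0 doesn't affect convergence).
p = 7
7 > 1 → CONVERGES

Converges (p = 7 > 1)


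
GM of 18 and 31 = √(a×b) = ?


GM = √(18×31) = √558 = 23.622

GM = 23.622


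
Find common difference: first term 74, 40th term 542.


d = (aₙ - a₁)/(n-1)
= (542 - 74)/(40-1)
= 468/39 = 12

d = 12


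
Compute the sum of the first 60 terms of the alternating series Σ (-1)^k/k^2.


S = -1 + 1/4 - 1/9 + 1/16 - 1/25 + 1/36 - 1/49 + 1/64 ± ...
= -0.8223
(Full series converges to -π²/12 ≈ -0.8225)

S_60 = -0.8223


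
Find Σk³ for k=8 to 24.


Σₖ₌8^24 k³ = [24·25/2]² − [7·8/2]²
= 90000 − 784 = 89216

Σk³ = 89216


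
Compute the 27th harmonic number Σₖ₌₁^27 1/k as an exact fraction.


H_27 = 1/1 + 1/2 + 1/3 + ... + 1/27
= 312536252003/80313433200
≈ 3.8915

H_27 = 312536252003/80313433200 ≈ 3.8915


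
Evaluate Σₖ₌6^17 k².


Σₖ₌6^17 k² = Σₖ₌₁^17 k² − Σₖ₌₁^5 k²
= 17·18·35/6 − 5·6·11/6
= 1785 − 55 = 1730

Σk² = 1730


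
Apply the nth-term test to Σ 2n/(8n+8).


lim(n→∞) 2n/(8n+8) = 2/8 = 1/4  (divide numerator and denominator by n)
lim aₙ = 1/4 ≠ 0 → series DIVERGES

Diverges (lim aₙ = 1/4 ≠ 0)


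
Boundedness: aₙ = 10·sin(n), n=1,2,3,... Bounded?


For all n, -1 ≤ sin(n) ≤ 1, so -10 ≤ 10·sin(n) ≤ 10
Lower bound: -10, Upper bound: 10
The sequence IS bounded

Bounded (-10 ≤ aₙ ≤ 10)


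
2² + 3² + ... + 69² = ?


Σₖ₌2^69 k² = Σₖ₌₁^69 k² − Σₖ₌₁^1 k²
= 69·70·139/6 − 1·2·3/6
= 111895 − 1 = 111894

Σk² = 111894


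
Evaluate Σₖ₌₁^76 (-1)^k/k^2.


S = -1 + 1/4 - 1/9 + 1/16 - 1/25 + 1/36 - 1/49 + 1/64 ± ...
= -0.8224
(Full series converges to -π²/12 ≈ -0.8225)

S_76 = -0.8224


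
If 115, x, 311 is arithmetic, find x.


AM = (115 + 311)/2 = 426/2 = 213

AM = 213


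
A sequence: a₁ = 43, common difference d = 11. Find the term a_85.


aₙ = a₁ + (n-1)d
= 43 + (85-1)×11
= 43 + 924
= 967

a_85 = 967


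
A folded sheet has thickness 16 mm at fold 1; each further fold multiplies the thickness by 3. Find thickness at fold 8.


aₙ = a₁·r^(n-1)
= 16×3^7
= 16×2187
= 34992

a_8 = 34992


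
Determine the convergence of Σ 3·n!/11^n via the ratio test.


aₙ = 3·n!/11^n
a_{n+1}/aₙ = (n+1)!/11^(n+1) × 11^n/n!  (constant 3 cancels)
= (n+1)/11
L = lim(n→∞) (n+1)/11 = ∞
L > 1 → series DIVERGES

Diverges (ratio test: L = ∞ > 1)


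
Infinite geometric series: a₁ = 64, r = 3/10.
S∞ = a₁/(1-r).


S∞ = a₁/(1-r) = 64/(1 - 3/10)
= 64/(7/10)
= 640/7

S∞ = 640/7


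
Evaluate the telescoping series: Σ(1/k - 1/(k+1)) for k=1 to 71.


Telescoping: adjacent terms cancel.
= 1/1 - 1/72
= 1 - 1/72 = 71/72

Sum = 71/72


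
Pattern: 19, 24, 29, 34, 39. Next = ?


Pattern: arithmetic (d=5)
Terms: 19, 24, 29, 34, 39
Next term = 44

Next term = 44


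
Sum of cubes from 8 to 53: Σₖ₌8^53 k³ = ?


Σₖ₌8^53 k³ = [53·54/2]² − [7·8/2]²
= 2047761 − 784 = 2046977

Σk³ = 2046977


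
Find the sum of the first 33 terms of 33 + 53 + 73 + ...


aₙ = 33 + (33-1)×20 = 673
Sₙ = n(a₁+aₙ)/2 = 33×(33+673)/2
= 33×706/2 = 11649

S_33 = 11649


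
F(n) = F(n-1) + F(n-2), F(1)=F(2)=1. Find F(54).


Fibonacci sequence: 1, 1, 2, 3, 5, 8, 13, 21, 34, 55, 89, ...
F(54) = 86267571272

F(54) = 86267571272


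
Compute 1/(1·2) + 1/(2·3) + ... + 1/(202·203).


1/(k(k+1)) = 1/k - 1/(k+1) (partial fractions)
Telescoping: Σ = 1 - 1/203 = 202/203

Sum = 202/203


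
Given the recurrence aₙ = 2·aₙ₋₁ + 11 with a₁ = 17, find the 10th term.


Computing step by step:
a_1 = 17
a_2 = 45
a_3 = 101
a_4 = 213
a_5 = 437
a_6 = 885
a_7 = 1781
a_8 = 3573
a_9 = 7157
a_10 = 14325


a_10 = 14325


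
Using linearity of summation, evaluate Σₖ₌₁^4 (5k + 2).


Σ(5k+2) = 5·Σk + 2·n
= 5·10 + 2·4
= 50 + 8 = 58

Σ = 58


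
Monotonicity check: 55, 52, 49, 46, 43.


Differences: -3, -3, -3, -3
All differences < 0 → strictly DECREASING

Monotonically decreasing


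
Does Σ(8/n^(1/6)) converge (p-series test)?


p-series test: Σ c/n^p converges if p > 1, diverges if p ≤ 1 (constant c > 0 doesn't affect convergence).
p = 1/6
1/6 ≤ 1 → DIVERGES

Diverges (p = 1/6 ≤ 1)


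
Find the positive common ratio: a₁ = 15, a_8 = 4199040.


r^(n-1) = aₙ/a₁
r^7 = 4199040/15 = 279936
r = 279936^(1/7)
= 6

r = 6


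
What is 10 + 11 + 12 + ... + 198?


Σₖ₌10^198 k = Σₖ₌₁^198 k − Σₖ₌₁^9 k
= 198·199/2 − 9·10/2
= 19701 − 45 = 19656

Σk = 19656


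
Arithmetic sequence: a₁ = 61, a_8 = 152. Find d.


d = (aₙ - a₁)/(n-1)
= (152 - 61)/(8-1)
= 91/7 = 13

d = 13


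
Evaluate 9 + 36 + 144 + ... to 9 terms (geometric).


Sₙ = 9×(4^9 - 1)/(4 - 1)
= 9×(262144 - 1)/3
= 9×262143/3
= 786429

S_9 = 786429


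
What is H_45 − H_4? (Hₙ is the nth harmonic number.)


Σₖ₌5^45 1/k = 1/5 + 1/6 + 1/7 + ... + 1/45
= 3110637032899029427/1345655451257488800
≈ 2.3116

Sum = 3110637032899029427/1345655451257488800 ≈ 2.3116


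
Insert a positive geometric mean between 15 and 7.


GM = √(15×7) = √105 = 10.247

GM = 10.247


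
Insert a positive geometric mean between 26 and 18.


GM = √(26×18) = √468 = 21.6333

GM = 21.6333


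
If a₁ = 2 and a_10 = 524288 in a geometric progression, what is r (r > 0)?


r^(n-1) = aₙ/a₁
r^9 = 524288/2 = 262144
r = 262144^(1/9)
= 4

r = 4


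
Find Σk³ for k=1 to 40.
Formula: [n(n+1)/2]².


n(n+1)/2 = 40×41/2 = 820
Σk³ = 820² = 672400

Σk³ = 672400


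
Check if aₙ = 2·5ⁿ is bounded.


aₙ = 2·5ⁿ → as n→∞, aₙ→∞ (since base 5 > 1)
No finite upper bound exists
The sequence is UNBOUNDED

Unbounded (aₙ → ∞ as n → ∞)


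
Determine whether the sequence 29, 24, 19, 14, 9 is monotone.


Differences: -5, -5, -5, -5
All differences < 0 → strictly DECREASING

Monotonically decreasing


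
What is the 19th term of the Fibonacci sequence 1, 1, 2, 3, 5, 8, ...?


Fibonacci sequence: 1, 1, 2, 3, 5, 8, 13, 21, 34, 55, 89, ...
F(19) = 4181

F(19) = 4181


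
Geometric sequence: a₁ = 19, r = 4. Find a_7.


aₙ = a₁·r^(n-1)
= 19×4^6
= 19×4096
= 77824

a_7 = 77824


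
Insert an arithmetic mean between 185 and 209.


AM = (185 + 209)/2 = 394/2 = 197

AM = 197


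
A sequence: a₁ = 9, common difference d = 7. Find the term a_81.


aₙ = a₁ + (n-1)d
= 9 + (81-1)×7
= 9 + 560
= 569

a_81 = 569


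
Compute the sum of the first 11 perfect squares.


n = 11
n(n+1)(2n+1)/6 = 11×12×23/6
= 3036/6 = 506

Σk² = 506


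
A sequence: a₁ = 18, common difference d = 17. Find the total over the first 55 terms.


aₙ = 18 + (55-1)×17 = 936
Sₙ = n(a₁+aₙ)/2 = 55×(18+936)/2
= 55×954/2 = 26235

S_55 = 26235


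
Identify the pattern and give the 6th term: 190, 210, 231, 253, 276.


Pattern: triangular numbers: n(n+1)/2
Terms: 190, 210, 231, 253, 276
Next term = 300

Next term = 300


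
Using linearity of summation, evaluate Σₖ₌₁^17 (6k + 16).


Σ(6k+16) = 6·Σk + 16·n
= 6·153 + 16·17
= 918 + 272 = 1190

Σ = 1190


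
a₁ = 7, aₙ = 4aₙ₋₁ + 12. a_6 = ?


Computing step by step:
a_1 = 7
a_2 = 40
a_3 = 172
a_4 = 700
a_5 = 2812
a_6 = 11260


a_6 = 11260


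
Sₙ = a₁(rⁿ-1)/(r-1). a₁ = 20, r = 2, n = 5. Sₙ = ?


Sₙ = 20×(2^5 - 1)/(2 - 1)
= 20×(32 - 1)/1
= 20×31/1
= 620

S_5 = 620


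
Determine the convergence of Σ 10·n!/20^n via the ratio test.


aₙ = 10·n!/20^n
a_{n+1}/aₙ = (n+1)!/20^(n+1) × 20^n/n!  (constant 10 cancels)
= (n+1)/20
L = lim(n→∞) (n+1)/20 = ∞
L > 1 → series DIVERGES

Diverges (ratio test: L = ∞ > 1)


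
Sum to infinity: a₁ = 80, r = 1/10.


S∞ = a₁/(1-r) = 80/(1 - 1/10)
= 80/(9/10)
= 800/9

S∞ = 800/9


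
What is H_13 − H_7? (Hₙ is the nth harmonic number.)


Σₖ₌8^13 1/k = 1/8 + 1/9 + 1/10 + 1/11 + 1/12 + 1/13
= 30233/51480
≈ 0.5873

Sum = 30233/51480 ≈ 0.5873


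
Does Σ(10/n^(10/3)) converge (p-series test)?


p-series test: Σ c/n^p converges if p > 1, diverges if p ≤ 1 (constant c > 0 doesn't affect convergence).
p = 10/3
10/3 > 1 → CONVERGES

Converges (p = 10/3 > 1)


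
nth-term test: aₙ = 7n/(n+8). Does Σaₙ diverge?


lim(n→∞) 7n/(n+8) = 7/1 = 7  (divide numerator and denominator by n)
lim aₙ = 7 ≠ 0 → series DIVERGES

Diverges (lim aₙ = 7 ≠ 0)


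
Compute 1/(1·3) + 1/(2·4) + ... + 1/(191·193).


1/(k(k+2)) = (1/2)·(1/k - 1/(k+2)) (partial fractions)
Telescoping: Σ = (1/2)·(1 + 1/2 - 1/192 - 1/193) = 55199/74112

Sum = 55199/74112


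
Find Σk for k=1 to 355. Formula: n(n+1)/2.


n(n+1)/2 = 355×356/2 = 126380/2 = 63190

Σk = 63190


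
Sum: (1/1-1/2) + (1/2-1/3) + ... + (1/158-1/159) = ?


Telescoping: adjacent terms cancel.
= 1/1 - 1/159
= 1 - 1/159 = 158/159

Sum = 158/159


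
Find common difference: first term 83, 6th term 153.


d = (aₙ - a₁)/(n-1)
= (153 - 83)/(6-1)
= 70/5 = 14

d = 14


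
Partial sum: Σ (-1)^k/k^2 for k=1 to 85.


S = -1 + 1/4 - 1/9 + 1/16 - 1/25 + 1/36 - 1/49 + 1/64 ± ...
= -0.8225
(Full series converges to -π²/12 ≈ -0.8225)

S_85 = -0.8225


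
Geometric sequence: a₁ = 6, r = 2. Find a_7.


aₙ = a₁·r^(n-1)
= 6×2^6
= 6×64
= 384

a_7 = 384


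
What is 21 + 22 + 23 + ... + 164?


Σₖ₌21^164 k = Σₖ₌₁^164 k − Σₖ₌₁^20 k
= 164·165/2 − 20·21/2
= 13530 − 210 = 13320

Σk = 13320


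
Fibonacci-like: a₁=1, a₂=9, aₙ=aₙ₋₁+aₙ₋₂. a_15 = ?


Computing iteratively: 1, 9, 10, 19, 29, 48, 77, 125, 202, 327, 529, 856, ...
a_15 = 3626

a_15 = 3626


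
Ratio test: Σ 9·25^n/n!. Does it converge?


aₙ = 9·25^n/n!
a_{n+1}/aₙ = 25^(n+1)/(n+1)! × n!/25^n  (constant 9 cancels)
= 25/(n+1)
L = lim(n→∞) 25/(n+1) = 0
L < 1 → series CONVERGES

Converges (ratio test: L = 0 < 1)


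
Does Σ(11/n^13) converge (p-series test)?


p-series test: Σ c/n^p converges if p > 1, diverges if p ≤ 1 (constant c > 0 doesn't affect convergence).
p = 13
13 > 1 → CONVERGES

Converges (p = 13 > 1)


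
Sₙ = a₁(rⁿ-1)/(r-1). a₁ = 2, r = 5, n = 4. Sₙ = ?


Sₙ = 2×(5^4 - 1)/(5 - 1)
= 2×(625 - 1)/4
= 2×624/4
= 312

S_4 = 312


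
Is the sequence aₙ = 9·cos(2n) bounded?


For all n, -1 ≤ cos(2n) ≤ 1, so -9 ≤ 9·cos(2n) ≤ 9
Lower bound: -9, Upper bound: 9
The sequence IS bounded

Bounded (-9 ≤ aₙ ≤ 9)


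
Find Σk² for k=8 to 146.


Σₖ₌8^146 k² = Σₖ₌₁^146 k² − Σₖ₌₁^7 k²
= 146·147·293/6 − 7·8·15/6
= 1048061 − 140 = 1047921

Σk² = 1047921


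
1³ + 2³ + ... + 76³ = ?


n(n+1)/2 = 76×77/2 = 2926
Σk³ = 2926² = 8561476

Σk³ = 8561476


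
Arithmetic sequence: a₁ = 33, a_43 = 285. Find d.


d = (aₙ - a₁)/(n-1)
= (285 - 33)/(43-1)
= 252/42 = 6

d = 6


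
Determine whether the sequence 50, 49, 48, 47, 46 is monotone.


Differences: -1, -1, -1, -1
All differences < 0 → strictly DECREASING

Monotonically decreasing


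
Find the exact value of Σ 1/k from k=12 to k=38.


Σₖ₌12^38 1/k = 1/12 + 1/13 + 1/14 + ... + 1/38
= 922056143114129/763275922437600
≈ 1.208

Sum = 922056143114129/763275922437600 ≈ 1.208


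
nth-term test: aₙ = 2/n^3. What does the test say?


lim(n→∞) 2/n^3 = 0
lim aₙ = 0 → nth-term test is INCONCLUSIVE
(Need other tests; this is actually a convergent p-series with p=3 > 1)

Inconclusive (lim aₙ = 0; need another test)


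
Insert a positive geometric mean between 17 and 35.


GM = √(17×35) = √595 = 24.3926

GM = 24.3926


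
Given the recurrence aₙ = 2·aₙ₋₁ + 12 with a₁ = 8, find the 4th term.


Computing step by step:
a_1 = 8
a_2 = 28
a_3 = 68
a_4 = 148


a_4 = 148


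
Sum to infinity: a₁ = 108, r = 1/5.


S∞ = a₁/(1-r) = 108/(1 - 1/5)
= 108/(4/5)
= 135

S∞ = 135


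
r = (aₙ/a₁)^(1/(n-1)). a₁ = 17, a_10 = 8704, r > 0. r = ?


r^(n-1) = aₙ/a₁
r^9 = 8704/17 = 512
r = 512^(1/9)
= 2

r = 2


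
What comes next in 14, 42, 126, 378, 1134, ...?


Pattern: geometric (r=3)
Terms: 14, 42, 126, 378, 1134
Next term = 3402

Next term = 3402


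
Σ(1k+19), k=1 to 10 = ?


Σ(1k+19) = 1·Σk + 19·n
= 1·55 + 19·10
= 55 + 190 = 245

Σ = 245


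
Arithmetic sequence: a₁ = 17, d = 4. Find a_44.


aₙ = a₁ + (n-1)d
= 17 + (44-1)×4
= 17 + 172
= 189

a_44 = 189


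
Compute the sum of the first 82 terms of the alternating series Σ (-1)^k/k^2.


S = -1 + 1/4 - 1/9 + 1/16 - 1/25 + 1/36 - 1/49 + 1/64 ± ...
= -0.8224
(Full series converges to -π²/12 ≈ -0.8225)

S_82 = -0.8224


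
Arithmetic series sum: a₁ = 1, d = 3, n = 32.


aₙ = 1 + (32-1)×3 = 94
Sₙ = n(a₁+aₙ)/2 = 32×(1+94)/2
= 32×95/2 = 1520

S_32 = 1520


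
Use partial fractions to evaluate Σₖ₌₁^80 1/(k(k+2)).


1/(k(k+2)) = (1/2)·(1/k - 1/(k+2)) (partial fractions)
Telescoping: Σ = (1/2)·(1 + 1/2 - 1/81 - 1/82) = 2450/3321

Sum = 2450/3321


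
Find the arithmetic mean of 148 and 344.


AM = (148 + 344)/2 = 492/2 = 246

AM = 246


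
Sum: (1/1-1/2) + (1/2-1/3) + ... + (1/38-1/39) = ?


Telescoping: adjacent terms cancel.
= 1/1 - 1/39
= 1 - 1/39 = 38/39

Sum = 38/39


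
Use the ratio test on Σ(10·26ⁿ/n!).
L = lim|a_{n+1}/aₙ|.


aₙ = 10·26^n/n!
a_{n+1}/aₙ = 26^(n+1)/(n+1)! × n!/26^n  (constant 10 cancels)
= 26/(n+1)
L = lim(n→∞) 26/(n+1) = 0
L < 1 → series CONVERGES

Converges (ratio test: L = 0 < 1)


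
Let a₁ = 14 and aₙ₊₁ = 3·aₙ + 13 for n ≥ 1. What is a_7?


Computing step by step:
a_1 = 14
a_2 = 55
a_3 = 178
a_4 = 547
a_5 = 1654
a_6 = 4975
a_7 = 14938


a_7 = 14938


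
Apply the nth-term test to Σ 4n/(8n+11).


lim(n→∞) 4n/(8n+11) = 4/8 = 1/2  (divide numerator and denominator by n)
lim aₙ = 1/2 ≠ 0 → series DIVERGES

Diverges (lim aₙ = 1/2 ≠ 0)


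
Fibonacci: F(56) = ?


Fibonacci sequence: 1, 1, 2, 3, 5, 8, 13, 21, 34, 55, 89, ...
F(56) = 225851433717

F(56) = 225851433717


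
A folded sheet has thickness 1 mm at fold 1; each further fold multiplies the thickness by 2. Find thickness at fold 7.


aₙ = a₁·r^(n-1)
= 1×2^6
= 1×64
= 64

a_7 = 64


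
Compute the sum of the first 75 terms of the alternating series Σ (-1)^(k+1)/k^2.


S = 1 - 1/4 + 1/9 - 1/16 + 1/25 - 1/36 + 1/49 - 1/64 ± ...
= 0.8226
(Full series converges to +π²/12 ≈ +0.8225)

S_75 = 0.8226


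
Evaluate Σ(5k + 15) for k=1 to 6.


Σ(5k+15) = 5·Σk + 15·n
= 5·21 + 15·6
= 105 + 90 = 195

Σ = 195


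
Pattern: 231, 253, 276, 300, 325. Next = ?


Pattern: triangular numbers: n(n+1)/2
Terms: 231, 253, 276, 300, 325
Next term = 351

Next term = 351


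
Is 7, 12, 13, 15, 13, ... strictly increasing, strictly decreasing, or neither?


Differences: 5, 1, 2, -2
Difference at position 1 is +5 (> 0) but position 4 is -2 (< 0) — sequence both rises and falls
→ NOT monotonic

Not monotonic


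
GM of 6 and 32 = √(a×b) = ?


GM = √(6×32) = √192 = 13.8564

GM = 13.8564


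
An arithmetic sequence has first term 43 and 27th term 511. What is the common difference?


d = (aₙ - a₁)/(n-1)
= (511 - 43)/(27-1)
= 468/26 = 18

d = 18


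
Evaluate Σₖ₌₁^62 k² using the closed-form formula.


n = 62
n(n+1)(2n+1)/6 = 62×63×125/6
= 488250/6 = 81375

Σk² = 81375


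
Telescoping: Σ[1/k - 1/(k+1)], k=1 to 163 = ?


Telescoping: adjacent terms cancel.
= 1/1 - 1/164
= 1 - 1/164 = 163/164

Sum = 163/164


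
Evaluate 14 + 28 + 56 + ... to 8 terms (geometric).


Sₙ = 14×(2^8 - 1)/(2 - 1)
= 14×(256 - 1)/1
= 14×255/1
= 3570

S_8 = 3570


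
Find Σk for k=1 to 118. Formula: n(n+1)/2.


n(n+1)/2 = 118×119/2 = 14042/2 = 7021

Σk = 7021


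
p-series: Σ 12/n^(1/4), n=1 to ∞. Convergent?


p-series test: Σ c/n^p converges if p > 1, diverges if p ≤ 1 (constant c > 0 doesn't affect convergence).
p = 1/4
1/4 ≤ 1 → DIVERGES

Diverges (p = 1/4 ≤ 1)


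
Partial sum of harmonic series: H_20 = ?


H_20 = 1/1 + 1/2 + 1/3 + ... + 1/20
= 55835135/15519504
≈ 3.5977

H_20 = 55835135/15519504 ≈ 3.5977


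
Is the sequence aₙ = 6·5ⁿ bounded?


aₙ = 6·5ⁿ → as n→∞, aₙ→∞ (since base 5 > 1)
No finite upper bound exists
The sequence is UNBOUNDED

Unbounded (aₙ → ∞ as n → ∞)


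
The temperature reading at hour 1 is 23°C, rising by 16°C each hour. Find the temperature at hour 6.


aₙ = a₁ + (n-1)d
= 23 + (6-1)×16
= 23 + 80
= 103

a_6 = 103


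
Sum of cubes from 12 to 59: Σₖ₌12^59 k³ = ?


Σₖ₌12^59 k³ = [59·60/2]² − [11·12/2]²
= 3132900 − 4356 = 3128544

Σk³ = 3128544


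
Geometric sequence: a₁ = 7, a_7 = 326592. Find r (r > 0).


r^(n-1) = aₙ/a₁
r^6 = 326592/7 = 46656
r = 46656^(1/6)
= ±6; taking r > 0 gives r = 6

r = 6


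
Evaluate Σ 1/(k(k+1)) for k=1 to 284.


1/(k(k+1)) = 1/k - 1/(k+1) (partial fractions)
Telescoping: Σ = 1 - 1/285 = 284/285

Sum = 284/285


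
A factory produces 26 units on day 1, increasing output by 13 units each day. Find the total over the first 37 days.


aₙ = 26 + (37-1)×13 = 494
Sₙ = n(a₁+aₙ)/2 = 37×(26+494)/2
= 37×520/2 = 9620

S_37 = 9620


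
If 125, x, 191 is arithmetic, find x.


AM = (125 + 191)/2 = 316/2 = 158

AM = 158


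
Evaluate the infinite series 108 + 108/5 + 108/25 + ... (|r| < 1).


S∞ = a₁/(1-r) = 108/(1 - 1/5)
= 108/(4/5)
= 135

S∞ = 135


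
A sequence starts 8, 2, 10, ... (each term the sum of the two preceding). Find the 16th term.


Computing iteratively: 8, 2, 10, 12, 22, 34, 56, 90, 146, 236, 382, 618, ...
a_16 = 4236

a_16 = 4236


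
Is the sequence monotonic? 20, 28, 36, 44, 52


Differences: 8, 8, 8, 8
All differences > 0 → strictly INCREASING

Monotonically increasing


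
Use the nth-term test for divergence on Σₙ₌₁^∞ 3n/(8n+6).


lim(n→∞) 3n/(8n+6) = 3/8 = 3/8  (divide numerator and denominator by n)
lim aₙ = 3/8 ≠ 0 → series DIVERGES

Diverges (lim aₙ = 3/8 ≠ 0)


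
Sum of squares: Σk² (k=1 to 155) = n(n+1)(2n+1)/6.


n = 155
n(n+1)(2n+1)/6 = 155×156×311/6
= 7519980/6 = 1253330

Σk² = 1253330


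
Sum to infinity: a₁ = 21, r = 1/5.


S∞ = a₁/(1-r) = 21/(1 - 1/5)
= 21/(4/5)
= 105/4

S∞ = 105/4


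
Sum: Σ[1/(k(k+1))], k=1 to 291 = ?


1/(k(k+1)) = 1/k - 1/(k+1) (partial fractions)
Telescoping: Σ = 1 - 1/292 = 291/292

Sum = 291/292


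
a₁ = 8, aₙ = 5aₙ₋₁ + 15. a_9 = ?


Computing step by step:
a_1 = 8
a_2 = 55
a_3 = 290
a_4 = 1465
a_5 = 7340
a_6 = 36715
a_7 = 183590
a_8 = 917965
a_9 = 4589840


a_9 = 4589840


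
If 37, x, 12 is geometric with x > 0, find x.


GM = √(37×12) = √444 = 21.0713

GM = 21.0713


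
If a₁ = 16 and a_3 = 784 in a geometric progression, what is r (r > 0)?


r^(n-1) = aₙ/a₁
r^2 = 784/16 = 49
r = 49^(1/2)
= ±7; taking r > 0 gives r = 7

r = 7


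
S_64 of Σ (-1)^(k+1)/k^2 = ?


S = 1 - 1/4 + 1/9 - 1/16 + 1/25 - 1/36 + 1/49 - 1/64 ± ...
= 0.8223
(Full series converges to +π²/12 ≈ +0.8225)

S_64 = 0.8223


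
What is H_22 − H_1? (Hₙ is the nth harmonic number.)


Σₖ₌2^22 1/k = 1/2 + 1/3 + 1/4 + ... + 1/22
= 13920029/5173168
≈ 2.6908

Sum = 13920029/5173168 ≈ 2.6908


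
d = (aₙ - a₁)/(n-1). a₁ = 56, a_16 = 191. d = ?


d = (aₙ - a₁)/(n-1)
= (191 - 56)/(16-1)
= 135/15 = 9

d = 9


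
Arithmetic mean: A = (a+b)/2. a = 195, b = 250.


AM = (195 + 250)/2 = 445/2 = 222.5

AM = 222.5


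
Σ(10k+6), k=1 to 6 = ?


Σ(10k+6) = 10·Σk + 6·n
= 10·21 + 6·6
= 210 + 36 = 246

Σ = 246


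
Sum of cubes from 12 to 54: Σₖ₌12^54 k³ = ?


Σₖ₌12^54 k³ = [54·55/2]² − [11·12/2]²
= 2205225 − 4356 = 2200869

Σk³ = 2200869


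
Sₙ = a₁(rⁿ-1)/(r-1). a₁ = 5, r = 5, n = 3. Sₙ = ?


Sₙ = 5×(5^3 - 1)/(5 - 1)
= 5×(125 - 1)/4
= 5×124/4
= 155

S_3 = 155


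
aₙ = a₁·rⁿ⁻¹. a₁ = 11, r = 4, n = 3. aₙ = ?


aₙ = a₁·r^(n-1)
= 11×4^2
= 11×16
= 176

a_3 = 176


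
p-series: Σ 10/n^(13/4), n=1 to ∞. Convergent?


p-series test: Σ c/n^p converges if p > 1, diverges if p ≤ 1 (constant c > 0 doesn't affect convergence).
p = 13/4
13/4 > 1 → CONVERGES

Converges (p = 13/4 > 1)


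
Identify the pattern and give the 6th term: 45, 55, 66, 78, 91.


Pattern: triangular numbers: n(n+1)/2
Terms: 45, 55, 66, 78, 91
Next term = 105

Next term = 105


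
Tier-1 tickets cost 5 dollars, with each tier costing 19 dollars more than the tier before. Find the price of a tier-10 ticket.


aₙ = a₁ + (n-1)d
= 5 + (10-1)×19
= 5 + 171
= 176

a_10 = 176


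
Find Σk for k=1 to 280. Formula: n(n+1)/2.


n(n+1)/2 = 280×281/2 = 78680/2 = 39340

Σk = 39340


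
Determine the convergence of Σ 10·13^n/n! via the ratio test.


aₙ = 10·13^n/n!
a_{n+1}/aₙ = 13^(n+1)/(n+1)! × n!/13^n  (constant 10 cancels)
= 13/(n+1)
L = lim(n→∞) 13/(n+1) = 0
L < 1 → series CONVERGES

Converges (ratio test: L = 0 < 1)


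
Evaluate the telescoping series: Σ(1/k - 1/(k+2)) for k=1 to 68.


Telescoping with gap 2: two head and two tail terms survive.
= (1 + 1/2) - (1/69 + 1/70)
= 3/2 - 1/69 - 1/70 = 3553/2415

Sum = 3553/2415


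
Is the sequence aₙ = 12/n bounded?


a₁ = 12, a₂ = 12/2, a₃ = 12/3, ...
0 < aₙ ≤ 12 for all n ≥ 1
Lower bound: 0, Upper bound: 12
The sequence IS bounded

Bounded (0 < aₙ ≤ 12)


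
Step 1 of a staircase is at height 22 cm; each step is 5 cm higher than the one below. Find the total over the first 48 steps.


aₙ = 22 + (48-1)×5 = 257
Sₙ = n(a₁+aₙ)/2 = 48×(22+257)/2
= 48×279/2 = 6696

S_48 = 6696


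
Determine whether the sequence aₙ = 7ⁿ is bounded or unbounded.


aₙ = 7ⁿ → as n→∞, aₙ→∞ (since base 7 > 1)
No finite upper bound exists
The sequence is UNBOUNDED

Unbounded (aₙ → ∞ as n → ∞)


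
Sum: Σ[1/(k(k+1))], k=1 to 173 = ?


1/(k(k+1)) = 1/k - 1/(k+1) (partial fractions)
Telescoping: Σ = 1 - 1/174 = 173/174

Sum = 173/174


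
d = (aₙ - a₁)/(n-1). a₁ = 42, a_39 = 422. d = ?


d = (aₙ - a₁)/(n-1)
= (422 - 42)/(39-1)
= 380/38 = 10

d = 10


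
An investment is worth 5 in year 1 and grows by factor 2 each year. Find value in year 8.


aₙ = a₁·r^(n-1)
= 5×2^7
= 5×128
= 640

a_8 = 640


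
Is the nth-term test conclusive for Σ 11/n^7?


lim(n→∞) 11/n^7 = 0
lim aₙ = 0 → nth-term test is INCONCLUSIVE
(Need other tests; this is actually a convergent p-series with p=7 > 1)

Inconclusive (lim aₙ = 0; need another test)


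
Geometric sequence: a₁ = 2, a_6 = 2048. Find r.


r^(n-1) = aₙ/a₁
r^5 = 2048/2 = 1024
r = 1024^(1/5)
= 4

r = 4


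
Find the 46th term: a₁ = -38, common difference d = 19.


aₙ = a₁ + (n-1)d
= -38 + (46-1)×19
= -38 + 855
= 817

a_46 = 817


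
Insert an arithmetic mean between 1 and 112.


AM = (1 + 112)/2 = 113/2 = 56.5

AM = 56.5


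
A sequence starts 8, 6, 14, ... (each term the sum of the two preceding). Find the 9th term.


Computing iteratively: 8, 6, 14, 20, 34, 54, 88, 142, 230
a_9 = 230

a_9 = 230


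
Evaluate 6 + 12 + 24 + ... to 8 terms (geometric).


Sₙ = 6×(2^8 - 1)/(2 - 1)
= 6×(256 - 1)/1
= 6×255/1
= 1530

S_8 = 1530


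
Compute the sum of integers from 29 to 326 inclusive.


Σₖ₌29^326 k = Σₖ₌₁^326 k − Σₖ₌₁^28 k
= 326·327/2 − 28·29/2
= 53301 − 406 = 52895

Σk = 52895


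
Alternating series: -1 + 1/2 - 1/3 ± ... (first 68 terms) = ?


S = -1 + 1/2 - 1/3 + 1/4 - 1/5 + 1/6 - 1/7 + 1/8 ± ...
= -0.6858
(Full series converges to -ln(2) ≈ -0.6931)

S_68 = -0.6858


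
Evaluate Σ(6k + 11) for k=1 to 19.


Σ(6k+11) = 6·Σk + 11·n
= 6·190 + 11·19
= 1140 + 209 = 1349

Σ = 1349


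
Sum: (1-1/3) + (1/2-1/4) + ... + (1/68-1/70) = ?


Telescoping with gap 2: two head and two tail terms survive.
= (1 + 1/2) - (1/69 + 1/70)
= 3/2 - 1/69 - 1/70 = 3553/2415

Sum = 3553/2415


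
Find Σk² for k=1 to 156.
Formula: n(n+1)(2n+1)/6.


n = 156
n(n+1)(2n+1)/6 = 156×157×313/6
= 7665996/6 = 1277666

Σk² = 1277666


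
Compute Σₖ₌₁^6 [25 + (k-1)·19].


aₙ = 25 + (6-1)×19 = 120
Sₙ = n(a₁+aₙ)/2 = 6×(25+120)/2
= 6×145/2 = 435

S_6 = 435


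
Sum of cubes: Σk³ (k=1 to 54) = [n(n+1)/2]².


n(n+1)/2 = 54×55/2 = 1485
Σk³ = 1485² = 2205225

Σk³ = 2205225


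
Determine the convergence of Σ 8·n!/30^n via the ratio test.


aₙ = 8·n!/30^n
a_{n+1}/aₙ = (n+1)!/30^(n+1) × 30^n/n!  (constant 8 cancels)
= (n+1)/30
L = lim(n→∞) (n+1)/30 = ∞
L > 1 → series DIVERGES

Diverges (ratio test: L = ∞ > 1)


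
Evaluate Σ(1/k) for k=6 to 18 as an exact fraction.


Σₖ₌6^18 1/k = 1/6 + 1/7 + 1/8 + ... + 1/18
= 989797/816816
≈ 1.2118

Sum = 989797/816816 ≈ 1.2118


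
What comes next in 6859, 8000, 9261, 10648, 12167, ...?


Pattern: perfect cubes: n³
Terms: 6859, 8000, 9261, 10648, 12167
Next term = 13824

Next term = 13824


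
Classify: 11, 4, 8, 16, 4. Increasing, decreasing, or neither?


Differences: -7, 4, 8, -12
Difference at position 2 is +4 (> 0) but position 1 is -7 (< 0) — sequence both rises and falls
→ NOT monotonic

Not monotonic


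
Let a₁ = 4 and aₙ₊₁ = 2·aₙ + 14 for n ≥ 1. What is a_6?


Computing step by step:
a_1 = 4
a_2 = 22
a_3 = 58
a_4 = 130
a_5 = 274
a_6 = 562


a_6 = 562


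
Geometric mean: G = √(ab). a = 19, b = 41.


GM = √(19×41) = √779 = 27.9106

GM = 27.9106


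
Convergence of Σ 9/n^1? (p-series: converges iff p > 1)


p-series test: Σ c/n^p converges if p > 1, diverges if p ≤ 1 (constant c > 0 doesn't affect convergence).
p = 1
1 ≤ 1 → DIVERGES

Diverges (p = 1 ≤ 1)


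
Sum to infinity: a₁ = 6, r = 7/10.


S∞ = a₁/(1-r) = 6/(1 - 7/10)
= 6/(3/10)
= 20

S∞ = 20


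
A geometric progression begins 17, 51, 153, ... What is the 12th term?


aₙ = a₁·r^(n-1)
= 17×3^11
= 17×177147
= 3011499

a_12 = 3011499


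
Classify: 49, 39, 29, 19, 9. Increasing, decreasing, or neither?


Differences: -10, -10, -10, -10
All differences < 0 → strictly DECREASING

Monotonically decreasing


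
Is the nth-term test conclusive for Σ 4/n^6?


lim(n→∞) 4/n^6 = 0
lim aₙ = 0 → nth-term test is INCONCLUSIVE
(Need other tests; this is actually a convergent p-series with p=6 > 1)

Inconclusive (lim aₙ = 0; need another test)


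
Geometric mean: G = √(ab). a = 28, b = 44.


GM = √(28×44) = √1232 = 35.0999

GM = 35.0999


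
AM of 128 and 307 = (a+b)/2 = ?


AM = (128 + 307)/2 = 435/2 = 217.5

AM = 217.5


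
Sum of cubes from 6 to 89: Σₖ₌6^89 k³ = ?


Σₖ₌6^89 k³ = [89·90/2]² − [5·6/2]²
= 16040025 − 225 = 16039800

Σk³ = 16039800


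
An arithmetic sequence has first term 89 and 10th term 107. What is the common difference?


d = (aₙ - a₁)/(n-1)
= (107 - 89)/(10-1)
= 18/9 = 2

d = 2


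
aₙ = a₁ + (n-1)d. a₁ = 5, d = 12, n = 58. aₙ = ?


aₙ = a₁ + (n-1)d
= 5 + (58-1)×12
= 5 + 684
= 689

a_58 = 689


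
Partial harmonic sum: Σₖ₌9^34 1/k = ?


Σₖ₌9^34 1/k = 1/9 + 1/10 + 1/11 + ... + 1/34
= 18383266045129/13127595717600
≈ 1.4004

Sum = 18383266045129/13127595717600 ≈ 1.4004


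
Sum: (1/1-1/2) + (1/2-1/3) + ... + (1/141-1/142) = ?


Telescoping: adjacent terms cancel.
= 1/1 - 1/142
= 1 - 1/142 = 141/142

Sum = 141/142


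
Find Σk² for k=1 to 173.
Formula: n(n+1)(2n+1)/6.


n = 173
n(n+1)(2n+1)/6 = 173×174×347/6
= 10445394/6 = 1740899

Σk² = 1740899


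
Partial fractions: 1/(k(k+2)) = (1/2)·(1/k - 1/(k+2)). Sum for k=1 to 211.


1/(k(k+2)) = (1/2)·(1/k - 1/(k+2)) (partial fractions)
Telescoping: Σ = (1/2)·(1 + 1/2 - 1/212 - 1/213) = 67309/90312

Sum = 67309/90312


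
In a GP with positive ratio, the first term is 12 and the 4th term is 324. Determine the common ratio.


r^(n-1) = aₙ/a₁
r^3 = 324/12 = 27
r = 27^(1/3)
= 3

r = 3


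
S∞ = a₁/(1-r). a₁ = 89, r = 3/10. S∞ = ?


S∞ = a₁/(1-r) = 89/(1 - 3/10)
= 89/(7/10)
= 890/7

S∞ = 890/7


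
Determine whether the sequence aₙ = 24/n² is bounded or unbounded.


a₁ = 24, a₂ = 24/4, a₃ = 24/9, ...
0 < aₙ ≤ 24 for all n ≥ 1
The sequence IS bounded

Bounded (0 < aₙ ≤ 24)


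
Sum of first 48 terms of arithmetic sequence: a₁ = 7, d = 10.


aₙ = 7 + (48-1)×10 = 477
Sₙ = n(a₁+aₙ)/2 = 48×(7+477)/2
= 48×484/2 = 11616

S_48 = 11616


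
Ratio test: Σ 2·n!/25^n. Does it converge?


aₙ = 2·n!/25^n
a_{n+1}/aₙ = (n+1)!/25^(n+1) × 25^n/n!  (constant 2 cancels)
= (n+1)/25
L = lim(n→∞) (n+1)/25 = ∞
L > 1 → series DIVERGES

Diverges (ratio test: L = ∞ > 1)


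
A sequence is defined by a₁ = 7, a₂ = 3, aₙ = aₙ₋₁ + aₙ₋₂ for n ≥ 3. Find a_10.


Computing iteratively: 7, 3, 10, 13, 23, 36, 59, 95, 154, 249
a_10 = 249

a_10 = 249


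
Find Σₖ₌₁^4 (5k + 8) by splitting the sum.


Σ(5k+8) = 5·Σk + 8·n
= 5·10 + 8·4
= 50 + 32 = 82

Σ = 82


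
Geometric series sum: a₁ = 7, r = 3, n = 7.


Sₙ = 7×(3^7 - 1)/(3 - 1)
= 7×(2187 - 1)/2
= 7×2186/2
= 7651

S_7 = 7651


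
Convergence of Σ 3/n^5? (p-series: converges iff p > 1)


p-series test: Σ c/n^p converges if p > 1, diverges if p ≤ 1 (constant c > 0 doesn't affect convergence).
p = 5
5 > 1 → CONVERGES

Converges (p = 5 > 1)


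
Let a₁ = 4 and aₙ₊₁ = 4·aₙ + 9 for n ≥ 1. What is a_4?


Computing step by step:
a_1 = 4
a_2 = 25
a_3 = 109
a_4 = 445


a_4 = 445


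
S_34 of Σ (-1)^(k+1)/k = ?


S = 1 - 1/2 + 1/3 - 1/4 + 1/5 - 1/6 + 1/7 - 1/8 ± ...
= 0.6787
(Full series converges to +ln(2) ≈ +0.6931)

S_34 = 0.6787


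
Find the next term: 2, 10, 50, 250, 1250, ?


Pattern: geometric (r=5)
Terms: 2, 10, 50, 250, 1250
Next term = 6250

Next term = 6250


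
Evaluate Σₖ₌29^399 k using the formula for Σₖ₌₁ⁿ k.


Σₖ₌29^399 k = Σₖ₌₁^399 k − Σₖ₌₁^28 k
= 399·400/2 − 28·29/2
= 79800 − 406 = 79394

Σk = 79394


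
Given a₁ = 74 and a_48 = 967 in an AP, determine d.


d = (aₙ - a₁)/(n-1)
= (967 - 74)/(48-1)
= 893/47 = 19

d = 19


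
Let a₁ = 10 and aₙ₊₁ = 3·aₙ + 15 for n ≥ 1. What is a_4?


Computing step by step:
a_1 = 10
a_2 = 45
a_3 = 150
a_4 = 465


a_4 = 465


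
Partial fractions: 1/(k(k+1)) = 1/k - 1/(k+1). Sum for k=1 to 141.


1/(k(k+1)) = 1/k - 1/(k+1) (partial fractions)
Telescoping: Σ = 1 - 1/142 = 141/142

Sum = 141/142


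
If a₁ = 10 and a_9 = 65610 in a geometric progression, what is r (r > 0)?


r^(n-1) = aₙ/a₁
r^8 = 65610/10 = 6561
r = 6561^(1/8)
= ±3; taking r > 0 gives r = 3

r = 3


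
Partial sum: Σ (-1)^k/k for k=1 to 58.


S = -1 + 1/2 - 1/3 + 1/4 - 1/5 + 1/6 - 1/7 + 1/8 ± ...
= -0.6846
(Full series converges to -ln(2) ≈ -0.6931)

S_58 = -0.6846


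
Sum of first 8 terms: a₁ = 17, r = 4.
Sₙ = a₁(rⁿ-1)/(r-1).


Sₙ = 17×(4^8 - 1)/(4 - 1)
= 17×(65536 - 1)/3
= 17×65535/3
= 371365

S_8 = 371365


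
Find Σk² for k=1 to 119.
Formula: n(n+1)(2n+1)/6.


n = 119
n(n+1)(2n+1)/6 = 119×120×239/6
= 3412920/6 = 568820

Σk² = 568820


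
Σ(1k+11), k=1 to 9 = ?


Σ(1k+11) = 1·Σk + 11·n
= 1·45 + 11·9
= 45 + 99 = 144

Σ = 144


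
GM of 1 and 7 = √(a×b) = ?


GM = √(1×7) = √7 = 2.6458

GM = 2.6458


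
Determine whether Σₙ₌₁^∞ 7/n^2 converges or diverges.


p-series test: Σ c/n^p converges if p > 1, diverges if p ≤ 1 (constant c > 0 doesn't affect convergence).
p = 2
2 > 1 → CONVERGES

Converges (p = 2 > 1)


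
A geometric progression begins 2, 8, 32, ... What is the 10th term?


aₙ = a₁·r^(n-1)
= 2×4^9
= 2×262144
= 524288

a_10 = 524288


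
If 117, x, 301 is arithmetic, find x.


AM = (117 + 301)/2 = 418/2 = 209

AM = 209


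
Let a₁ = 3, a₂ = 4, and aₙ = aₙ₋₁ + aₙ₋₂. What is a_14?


Computing iteratively: 3, 4, 7, 11, 18, 29, 47, 76, 123, 199, 322, 521, ...
a_14 = 1364

a_14 = 1364


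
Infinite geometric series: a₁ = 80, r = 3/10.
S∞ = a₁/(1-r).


S∞ = a₁/(1-r) = 80/(1 - 3/10)
= 80/(7/10)
= 800/7

S∞ = 800/7


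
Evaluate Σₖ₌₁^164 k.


n(n+1)/2 = 164×165/2 = 27060/2 = 13530

Σk = 13530


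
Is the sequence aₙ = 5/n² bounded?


a₁ = 5, a₂ = 5/4, a₃ = 5/9, ...
0 < aₙ ≤ 5 for all n ≥ 1
The sequence IS bounded

Bounded (0 < aₙ ≤ 5)


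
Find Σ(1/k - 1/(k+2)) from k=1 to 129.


Telescoping with gap 2: two head and two tail terms survive.
= (1 + 1/2) - (1/130 + 1/131)
= 3/2 - 1/130 - 1/131 = 12642/8515

Sum = 12642/8515


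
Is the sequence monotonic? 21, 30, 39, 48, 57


Differences: 9, 9, 9, 9
All differences > 0 → strictly INCREASING

Monotonically increasing


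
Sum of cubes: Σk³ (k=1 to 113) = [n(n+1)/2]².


n(n+1)/2 = 113×114/2 = 6441
Σk³ = 6441² = 41486481

Σk³ = 41486481


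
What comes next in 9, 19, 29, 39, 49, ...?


Pattern: arithmetic (d=10)
Terms: 9, 19, 29, 39, 49
Next term = 59

Next term = 59


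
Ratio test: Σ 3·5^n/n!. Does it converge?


aₙ = 3·5^n/n!
a_{n+1}/aₙ = 5^(n+1)/(n+1)! × n!/5^n  (constant 3 cancels)
= 5/(n+1)
L = lim(n→∞) 5/(n+1) = 0
L < 1 → series CONVERGES

Converges (ratio test: L = 0 < 1)


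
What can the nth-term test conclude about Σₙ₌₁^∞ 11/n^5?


lim(n→∞) 11/n^5 = 0
lim aₙ = 0 → nth-term test is INCONCLUSIVE
(Need other tests; this is actually a convergent p-series with p=5 > 1)

Inconclusive (lim aₙ = 0; need another test)


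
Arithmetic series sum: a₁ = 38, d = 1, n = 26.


aₙ = 38 + (26-1)×1 = 63
Sₙ = n(a₁+aₙ)/2 = 26×(38+63)/2
= 26×101/2 = 1313

S_26 = 1313
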